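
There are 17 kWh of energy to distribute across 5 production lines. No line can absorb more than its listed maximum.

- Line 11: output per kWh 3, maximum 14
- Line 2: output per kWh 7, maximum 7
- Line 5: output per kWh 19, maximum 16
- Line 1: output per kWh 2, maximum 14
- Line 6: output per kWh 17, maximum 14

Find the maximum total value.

Order the production lines by output per kWh: Line 5 19 > Line 6 17 > Line 2 7 > Line 11 3 > Line 1 2.
Give Line 5 16 to hit its cap of 16 — 1 left.
Only 1 left; Line 6 takes them to reach 1.
Total = 19×16 + 17×1 = 321.

321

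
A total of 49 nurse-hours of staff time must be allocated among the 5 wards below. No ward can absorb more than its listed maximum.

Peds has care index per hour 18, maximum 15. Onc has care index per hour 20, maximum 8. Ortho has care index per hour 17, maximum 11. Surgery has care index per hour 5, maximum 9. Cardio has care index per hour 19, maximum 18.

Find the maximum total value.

908

Rank by care index per hour: Onc 20 > Cardio 19 > Peds 18 > Ortho 17 > Surgery 5.
Onc takes 8 to reach its cap of 8 → 41 left.
Cardio: +18 to 18 (cap) → 23 left.
Peds: +15 to 15 (cap) → 8 left.
Only 8 left; Ortho takes them to reach 8.
Total = 18×15 + 20×8 + 17×8 + 19×18 = 908.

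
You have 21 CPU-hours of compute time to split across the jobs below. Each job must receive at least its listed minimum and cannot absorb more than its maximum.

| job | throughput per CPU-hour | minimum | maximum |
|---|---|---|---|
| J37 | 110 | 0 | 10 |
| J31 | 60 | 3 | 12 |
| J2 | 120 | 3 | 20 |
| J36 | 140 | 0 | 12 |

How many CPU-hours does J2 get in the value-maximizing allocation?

6

Meeting every minimum uses 0+3+3+0 = 6 CPU-hours, leaving 15.
Order the jobs by throughput per CPU-hour: J36 140 > J2 120 > J37 110 > J31 60.
J36: +12 to 12 (cap) → 3 left.
J2 has room for 17 more but only 3 remain, so it gets 6.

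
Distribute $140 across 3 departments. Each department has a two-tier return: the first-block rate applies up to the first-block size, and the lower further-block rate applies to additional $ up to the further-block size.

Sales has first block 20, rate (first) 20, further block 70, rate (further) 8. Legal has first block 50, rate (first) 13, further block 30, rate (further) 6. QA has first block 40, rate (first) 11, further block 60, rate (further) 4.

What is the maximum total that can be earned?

Rank every tier by rate: Sales/T1 20 > Legal/T1 13 > QA/T1 11 > Sales/T2 8 > Legal/T2 6 > QA/T2 4.
Fill Sales T1 block (20 at 20) → 120 left.
Fill Legal T1 block (50 at 13) → 70 left.
QA T1 at 11: fill all 40 → 30 left.
Sales T2 at 8: only 30 left, fill 30.
Total = 20×20 + 13×50 + 11×40 + 8×30 = 1730.

1730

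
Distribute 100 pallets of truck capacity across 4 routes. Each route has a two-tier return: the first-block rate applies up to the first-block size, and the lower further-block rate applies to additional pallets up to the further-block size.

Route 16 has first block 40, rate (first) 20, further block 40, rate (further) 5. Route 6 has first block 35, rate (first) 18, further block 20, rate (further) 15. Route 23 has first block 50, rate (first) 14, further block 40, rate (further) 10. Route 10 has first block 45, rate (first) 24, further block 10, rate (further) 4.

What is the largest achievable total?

2150

Rank every tier by rate: Route 10/first 24 > Route 16/first 20 > Route 6/first 18 > Route 6/second 15 > Route 23/first 14 > Route 23/second 10 > Route 16/second 5 > Route 10/second 4.
Route 10/first (24): +45 ; 55 left.
Route 16 first at 20: fill all 40 ; 15 left.
Route 6 first at 18: only 15 left, fill 15.
Total = 24×45 + 20×40 + 18×15 = 2150.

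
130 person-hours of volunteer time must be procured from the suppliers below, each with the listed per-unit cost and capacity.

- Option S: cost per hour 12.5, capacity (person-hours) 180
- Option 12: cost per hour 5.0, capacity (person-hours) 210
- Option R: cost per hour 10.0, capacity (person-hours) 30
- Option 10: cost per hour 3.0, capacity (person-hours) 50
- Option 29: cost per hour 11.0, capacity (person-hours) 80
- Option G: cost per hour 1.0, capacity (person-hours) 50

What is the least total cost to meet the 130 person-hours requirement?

Use suppliers in increasing cost order.
Option G (1.0): use full 50 ; 80 person-hours to go.
Option 10 (3.0): use full 50 ; 30 person-hours to go.
Take 30 from Option 12 at 5.0 to finish.
Option R, Option 29, Option S: unused.
Cost = 50×1.0 + 50×3.0 + 30×5.0 = 350.

350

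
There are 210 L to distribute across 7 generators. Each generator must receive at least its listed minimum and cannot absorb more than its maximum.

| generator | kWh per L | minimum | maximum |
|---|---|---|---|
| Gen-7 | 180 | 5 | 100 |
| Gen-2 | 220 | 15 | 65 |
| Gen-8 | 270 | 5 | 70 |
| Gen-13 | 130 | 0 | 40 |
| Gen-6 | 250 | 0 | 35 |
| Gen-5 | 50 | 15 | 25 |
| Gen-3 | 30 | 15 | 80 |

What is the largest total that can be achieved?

44950

Meeting every minimum uses 5+15+5+0+0+15+15 = 55 L, leaving 155.
Highest kWh per L first: Gen-8 270 > Gen-6 250 > Gen-2 220 > Gen-7 180 > Gen-13 130 > Gen-5 50 > Gen-3 30.
Give Gen-8 65 more to hit its cap of 70 — 90 left.
Give Gen-6 35 more to hit its cap of 35 — 55 left.
Gen-2: +50 to 65 (cap) — 5 left.
Gen-7 has room for 95 more but only 5 remain, so it gets 10.
Total = 180×10 + 220×65 + 270×70 + 250×35 + 50×15 + 30×15 = 44950.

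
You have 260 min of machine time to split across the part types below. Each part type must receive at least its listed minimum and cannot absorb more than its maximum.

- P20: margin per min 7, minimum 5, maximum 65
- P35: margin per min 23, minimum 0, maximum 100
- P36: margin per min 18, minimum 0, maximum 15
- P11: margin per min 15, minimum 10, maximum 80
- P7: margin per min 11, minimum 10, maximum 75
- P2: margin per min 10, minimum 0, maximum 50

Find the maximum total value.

4465

Meeting every minimum uses 5+0+0+10+10+0 = 25 min, leaving 235.
Order the part types by margin per min: P35 23 > P36 18 > P11 15 > P7 11 > P2 10 > P20 7.
Give P35 100 more to hit its cap of 100 — 135 left.
P36 takes 15 more to reach its cap of 15 — 120 left.
P11 takes 70 more to reach its cap of 80 — 50 left.
Only 50 left; P7 takes them to reach 60.
Total = 7×5 + 23×100 + 18×15 + 15×80 + 11×60 = 4465.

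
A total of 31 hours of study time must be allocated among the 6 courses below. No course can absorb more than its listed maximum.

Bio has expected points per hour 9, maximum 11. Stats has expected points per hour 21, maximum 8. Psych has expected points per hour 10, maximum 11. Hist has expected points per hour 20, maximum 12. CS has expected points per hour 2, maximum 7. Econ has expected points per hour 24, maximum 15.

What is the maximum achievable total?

688

Order the courses by expected points per hour: Econ 24 > Stats 21 > Hist 20 > Psych 10 > Bio 9 > CS 2.
Give Econ 15 to hit its cap of 15 → 16 left.
Stats: +8 to 8 (cap) → 8 left.
Hist has room for 12 but only 8 remain, so it gets 8.
Total = 21×8 + 20×8 + 24×15 = 688.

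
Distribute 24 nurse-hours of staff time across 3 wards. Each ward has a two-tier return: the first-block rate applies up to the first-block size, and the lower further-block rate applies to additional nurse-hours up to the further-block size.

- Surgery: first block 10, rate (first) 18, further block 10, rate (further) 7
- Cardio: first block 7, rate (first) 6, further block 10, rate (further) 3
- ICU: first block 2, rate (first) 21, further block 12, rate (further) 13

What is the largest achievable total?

378

Treat each block as its own option and order by rate: ICU/first 21 > Surgery/first 18 > ICU/second 13 > Surgery/second 7 > Cardio/first 6 > Cardio/second 3.
ICU first at 21: fill all 2 — 22 left.
Surgery first at 18: fill all 10 — 12 left.
ICU second at 13: fill all 12 — 0 left.
Total = 21×2 + 18×10 + 13×12 = 378.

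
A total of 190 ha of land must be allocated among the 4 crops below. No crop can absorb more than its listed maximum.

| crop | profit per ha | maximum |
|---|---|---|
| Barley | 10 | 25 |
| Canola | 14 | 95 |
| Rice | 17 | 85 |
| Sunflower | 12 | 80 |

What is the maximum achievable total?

2895

Highest profit per ha first: Rice 17 > Canola 14 > Sunflower 12 > Barley 10.
Rice takes 85 to reach its cap of 85 → 105 left.
Give Canola 95 to hit its cap of 95 → 10 left.
Only 10 left; Sunflower takes them to reach 10.
Total = 14×95 + 17×85 + 12×10 = 2895.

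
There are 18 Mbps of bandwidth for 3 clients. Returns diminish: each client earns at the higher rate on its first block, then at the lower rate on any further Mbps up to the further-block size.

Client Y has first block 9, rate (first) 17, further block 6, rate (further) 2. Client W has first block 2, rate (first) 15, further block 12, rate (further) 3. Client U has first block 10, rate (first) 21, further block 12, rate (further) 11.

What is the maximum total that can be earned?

Treat each block as its own option and order by rate: Client U/first 21 > Client Y/first 17 > Client W/first 15 > Client U/second 11 > Client W/second 3 > Client Y/second 2.
Client U first at 21: fill all 10 → 8 left.
Client Y/first: +8 of 9 at 17; pool empty.
Total = 21×10 + 17×8 = 346.

346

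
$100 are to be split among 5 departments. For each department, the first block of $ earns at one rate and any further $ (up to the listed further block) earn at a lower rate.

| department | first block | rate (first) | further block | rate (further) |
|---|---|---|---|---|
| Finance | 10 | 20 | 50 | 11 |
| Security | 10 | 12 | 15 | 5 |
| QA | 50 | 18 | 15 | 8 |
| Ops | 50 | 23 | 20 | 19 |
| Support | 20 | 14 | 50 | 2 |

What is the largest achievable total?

2090

Order all 10 blocks by rate: Ops/tier1 23 > Finance/tier1 20 > Ops/tier2 19 > QA/tier1 18 > Support/tier1 14 > Security/tier1 12 > Finance/tier2 11 > QA/tier2 8 > Security/tier2 5 > Support/tier2 2.
Fill Ops tier1 block (50 at 23) — 50 left.
Finance tier1 at 20: fill all 10 — 40 left.
Ops/tier2 (19): +20 — 20 left.
QA tier1 at 18: only 20 left, fill 20.
Total = 23×50 + 20×10 + 19×20 + 18×20 = 2090.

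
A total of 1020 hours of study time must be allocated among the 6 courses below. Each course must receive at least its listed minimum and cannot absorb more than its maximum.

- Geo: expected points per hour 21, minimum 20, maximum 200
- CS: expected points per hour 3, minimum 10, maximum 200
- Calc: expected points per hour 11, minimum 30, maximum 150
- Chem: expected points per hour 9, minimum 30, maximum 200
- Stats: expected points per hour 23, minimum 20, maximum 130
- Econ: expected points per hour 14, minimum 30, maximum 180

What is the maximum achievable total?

Meeting every minimum uses 20+10+30+30+20+30 = 140 hours, leaving 880.
Rank by expected points per hour: Stats 23 > Geo 21 > Econ 14 > Calc 11 > Chem 9 > CS 3.
Stats: +110 to 130 (cap) — 770 left.
Geo: +180 to 200 (cap) — 590 left.
Econ takes 150 more to reach its cap of 180 — 440 left.
Give Calc 120 more to hit its cap of 150 — 320 left.
Chem: +170 to 200 (cap) — 150 left.
Only 150 left; CS takes them to reach 160.
Total = 21×200 + 3×160 + 11×150 + 9×200 + 23×130 + 14×180 = 13640.

13640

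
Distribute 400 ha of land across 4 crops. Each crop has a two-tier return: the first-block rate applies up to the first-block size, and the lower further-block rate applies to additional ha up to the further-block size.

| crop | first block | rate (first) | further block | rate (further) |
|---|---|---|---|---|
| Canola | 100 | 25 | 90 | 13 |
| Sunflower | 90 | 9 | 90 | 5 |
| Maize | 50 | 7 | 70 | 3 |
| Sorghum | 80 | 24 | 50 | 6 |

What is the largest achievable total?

Rank every tier by rate: Canola/tier1 25 > Sorghum/tier1 24 > Canola/tier2 13 > Sunflower/tier1 9 > Maize/tier1 7 > Sorghum/tier2 6 > Sunflower/tier2 5 > Maize/tier2 3.
Canola tier1 at 25: fill all 100 → 300 left.
Sorghum tier1 at 24: fill all 80 → 220 left.
Canola tier2 at 13: fill all 90 → 130 left.
Fill Sunflower tier1 block (90 at 9) → 40 left.
Maize tier1 at 7: only 40 left, fill 40.
Total = 25×100 + 24×80 + 13×90 + 9×90 + 7×40 = 6680.

6680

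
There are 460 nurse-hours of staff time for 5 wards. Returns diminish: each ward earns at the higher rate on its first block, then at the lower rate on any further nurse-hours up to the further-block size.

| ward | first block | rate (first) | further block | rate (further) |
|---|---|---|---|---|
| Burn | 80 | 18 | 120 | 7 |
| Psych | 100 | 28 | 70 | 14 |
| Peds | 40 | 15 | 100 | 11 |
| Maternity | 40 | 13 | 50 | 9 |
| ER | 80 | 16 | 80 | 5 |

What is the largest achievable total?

8170

Order all 10 blocks by rate: Psych/first 28 > Burn/first 18 > ER/first 16 > Peds/first 15 > Psych/second 14 > Maternity/first 13 > Peds/second 11 > Maternity/second 9 > Burn/second 7 > ER/second 5.
Psych/first (28): +100 — 360 left.
Fill Burn first block (80 at 18) — 280 left.
ER first at 16: fill all 80 — 200 left.
Fill Peds first block (40 at 15) — 160 left.
Psych/second (14): +70 — 90 left.
Maternity first at 13: fill all 40 — 50 left.
Peds second at 11: only 50 left, fill 50.
Total = 28×100 + 18×80 + 16×80 + 15×40 + 14×70 + 13×40 + 11×50 = 8170.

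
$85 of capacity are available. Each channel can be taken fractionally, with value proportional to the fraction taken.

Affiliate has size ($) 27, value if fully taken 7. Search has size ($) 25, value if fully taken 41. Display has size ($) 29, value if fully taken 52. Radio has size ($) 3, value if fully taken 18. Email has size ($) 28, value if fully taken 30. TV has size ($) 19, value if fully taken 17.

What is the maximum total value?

141

Rank by value-to-size ratio: Radio 18/3≈6, Display 52/29≈1.79, Search 41/25≈1.64, Email 30/28≈1.07, TV 17/19≈0.895, Affiliate 7/27≈0.259.
Radio: take in full, 3 $ for value 18 — 82 left.
All 29 $ of Display fit (value 52) — 53 remain.
All 25 $ of Search fit (value 41) — 28 remain.
All 28 $ of Email fit (value 30) — 0 remain.
Total value = 141.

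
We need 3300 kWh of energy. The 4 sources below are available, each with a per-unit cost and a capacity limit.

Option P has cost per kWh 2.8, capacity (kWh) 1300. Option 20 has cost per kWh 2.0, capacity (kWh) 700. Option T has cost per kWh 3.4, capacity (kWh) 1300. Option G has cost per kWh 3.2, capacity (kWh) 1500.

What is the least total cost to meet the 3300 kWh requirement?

9200

Cheapest first:
Option 20 (2.0): use full 700 ; 2600 kWh to go.
Option P (2.8): use full 1300 ; 1300 kWh to go.
Option G (3.2): take the remaining 1300 ; done.
Option T: unused.
Cost = 700×2.0 + 1300×2.8 + 1300×3.2 = 9200.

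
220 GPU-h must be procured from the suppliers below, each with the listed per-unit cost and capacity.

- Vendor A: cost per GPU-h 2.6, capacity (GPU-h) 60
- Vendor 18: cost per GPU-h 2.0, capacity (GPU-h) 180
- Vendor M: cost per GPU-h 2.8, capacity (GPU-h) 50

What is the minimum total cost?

464

Use suppliers in increasing cost order.
Vendor 18 at 2.0: take all 180 GPU-h ; 40 still needed.
Vendor A (2.6): take the remaining 40 ; done.
Vendor M: unused.
Cost = 180×2.0 + 40×2.6 = 464.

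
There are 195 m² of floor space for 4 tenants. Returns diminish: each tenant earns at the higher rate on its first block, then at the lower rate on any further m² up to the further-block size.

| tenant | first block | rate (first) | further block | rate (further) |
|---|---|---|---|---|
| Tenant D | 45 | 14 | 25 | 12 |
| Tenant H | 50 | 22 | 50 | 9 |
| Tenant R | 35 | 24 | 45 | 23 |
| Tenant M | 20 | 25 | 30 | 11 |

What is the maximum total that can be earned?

Treat each block as its own option and order by rate: Tenant M/tier1 25 > Tenant R/tier1 24 > Tenant R/tier2 23 > Tenant H/tier1 22 > Tenant D/tier1 14 > Tenant D/tier2 12 > Tenant M/tier2 11 > Tenant H/tier2 9.
Tenant M/tier1 (25): +20 — 175 left.
Fill Tenant R tier1 block (35 at 24) — 140 left.
Tenant R tier2 at 23: fill all 45 — 95 left.
Tenant H/tier1 (22): +50 — 45 left.
Fill Tenant D tier1 block (45 at 14) — 0 left.
Total = 25×20 + 24×35 + 23×45 + 22×50 + 14×45 = 4105.

4105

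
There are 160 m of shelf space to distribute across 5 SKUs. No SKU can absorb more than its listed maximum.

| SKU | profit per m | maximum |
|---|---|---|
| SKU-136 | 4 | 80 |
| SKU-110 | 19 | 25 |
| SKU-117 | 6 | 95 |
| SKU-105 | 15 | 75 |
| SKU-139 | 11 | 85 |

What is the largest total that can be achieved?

Rank by profit per m: SKU-110 19 > SKU-105 15 > SKU-139 11 > SKU-117 6 > SKU-136 4.
SKU-110: +25 to 25 (cap) ; 135 left.
Give SKU-105 75 to hit its cap of 75 ; 60 left.
SKU-139: +60 (room for 85) → 60. Pool exhausted.
Total = 19×25 + 15×75 + 11×60 = 2260.

2260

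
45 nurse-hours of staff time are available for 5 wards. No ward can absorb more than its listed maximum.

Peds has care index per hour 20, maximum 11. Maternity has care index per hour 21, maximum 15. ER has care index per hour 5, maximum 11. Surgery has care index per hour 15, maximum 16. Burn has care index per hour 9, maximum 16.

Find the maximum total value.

802

Rank by care index per hour: Maternity 21 > Peds 20 > Surgery 15 > Burn 9 > ER 5.
Maternity: +15 to 15 (cap) — 30 left.
Peds: +11 to 11 (cap) — 19 left.
Surgery: +16 to 16 (cap) — 3 left.
Only 3 left; Burn takes them to reach 3.
Total = 20×11 + 21×15 + 15×16 + 9×3 = 802.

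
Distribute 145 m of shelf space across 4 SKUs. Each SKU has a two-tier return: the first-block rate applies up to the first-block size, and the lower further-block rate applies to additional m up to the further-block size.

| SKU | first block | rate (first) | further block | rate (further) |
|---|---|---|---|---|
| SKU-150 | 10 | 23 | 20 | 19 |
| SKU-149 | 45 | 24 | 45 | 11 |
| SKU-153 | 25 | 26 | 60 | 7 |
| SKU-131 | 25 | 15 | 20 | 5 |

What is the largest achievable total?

Rank every tier by rate: SKU-153/first 26 > SKU-149/first 24 > SKU-150/first 23 > SKU-150/second 19 > SKU-131/first 15 > SKU-149/second 11 > SKU-153/second 7 > SKU-131/second 5.
Fill SKU-153 first block (25 at 26) → 120 left.
SKU-149 first at 24: fill all 45 → 75 left.
Fill SKU-150 first block (10 at 23) → 65 left.
SKU-150 second at 19: fill all 20 → 45 left.
SKU-131/first (15): +25 → 20 left.
SKU-149/second: +20 of 45 at 11; pool empty.
Total = 26×25 + 24×45 + 23×10 + 19×20 + 15×25 + 11×20 = 2935.

2935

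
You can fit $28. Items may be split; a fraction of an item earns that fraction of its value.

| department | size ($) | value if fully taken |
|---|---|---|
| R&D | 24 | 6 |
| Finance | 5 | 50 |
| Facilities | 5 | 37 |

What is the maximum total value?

91.5

Best value per unit of size first: Finance 50/5≈10, Facilities 37/5≈7.4, R&D 6/24≈0.25.
All 5 $ of Finance fit (value 50) → 23 remain.
Facilities: take in full, 5 $ for value 37 → 18 left.
Only 18 $ remain; take 18/24 of R&D for value 6×18/24 = 4.5.
Total value = 91.5.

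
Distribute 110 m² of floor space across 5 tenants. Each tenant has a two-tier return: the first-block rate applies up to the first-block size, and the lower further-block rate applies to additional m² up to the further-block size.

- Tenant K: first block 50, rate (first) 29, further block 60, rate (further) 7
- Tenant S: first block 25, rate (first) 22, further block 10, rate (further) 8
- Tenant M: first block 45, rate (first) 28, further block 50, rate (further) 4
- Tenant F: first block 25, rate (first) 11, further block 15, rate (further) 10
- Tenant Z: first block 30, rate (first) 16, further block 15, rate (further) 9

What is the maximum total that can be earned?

3040

Rank every tier by rate: Tenant K/tier1 29 > Tenant M/tier1 28 > Tenant S/tier1 22 > Tenant Z/tier1 16 > Tenant F/tier1 11 > Tenant F/tier2 10 > Tenant Z/tier2 9 > Tenant S/tier2 8 > Tenant K/tier2 7 > Tenant M/tier2 4.
Fill Tenant K tier1 block (50 at 29) → 60 left.
Fill Tenant M tier1 block (45 at 28) → 15 left.
15 remain; put them into Tenant S tier1 at 22.
Total = 29×50 + 28×45 + 22×15 = 3040.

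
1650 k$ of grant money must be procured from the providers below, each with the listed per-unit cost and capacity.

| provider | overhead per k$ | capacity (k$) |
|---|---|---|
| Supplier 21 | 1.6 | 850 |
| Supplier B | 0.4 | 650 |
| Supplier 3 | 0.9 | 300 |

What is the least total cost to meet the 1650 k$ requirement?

Use providers in increasing cost order.
Supplier B at 0.4: take all 650 k$ ; 1000 still needed.
Supplier 3 at 0.9: take all 300 k$ ; 700 still needed.
Supplier 21 (1.6): take the remaining 700 ; done.
Cost = 650×0.4 + 300×0.9 + 700×1.6 = 1650.

1650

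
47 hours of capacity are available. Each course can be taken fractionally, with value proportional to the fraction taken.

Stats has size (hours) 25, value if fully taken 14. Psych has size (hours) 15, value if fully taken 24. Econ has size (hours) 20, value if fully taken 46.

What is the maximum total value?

Sort by value density: Econ 46/20≈2.3, Psych 24/15≈1.6, Stats 14/25≈0.56.
All 20 hours of Econ fit (value 46) → 27 remain.
Take all of Psych (15 hours, value 24) → 12 hours left.
12 hours left: a 12/25 share of Stats gives 14×12/25 = 6.72.
Total value = 76.72.

76.72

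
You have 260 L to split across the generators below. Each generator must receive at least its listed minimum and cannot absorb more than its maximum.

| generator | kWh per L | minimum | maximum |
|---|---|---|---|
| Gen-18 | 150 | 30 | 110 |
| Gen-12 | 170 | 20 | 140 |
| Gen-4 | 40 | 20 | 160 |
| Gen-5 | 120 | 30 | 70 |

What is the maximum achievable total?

Meeting every minimum uses 30+20+20+30 = 100 L, leaving 160.
Rank by kWh per L: Gen-12 170 > Gen-18 150 > Gen-5 120 > Gen-4 40.
Gen-12: +120 to 140 (cap) — 40 left.
Only 40 left; Gen-18 takes them to reach 70.
Total = 150×70 + 170×140 + 40×20 + 120×30 = 38700.

38700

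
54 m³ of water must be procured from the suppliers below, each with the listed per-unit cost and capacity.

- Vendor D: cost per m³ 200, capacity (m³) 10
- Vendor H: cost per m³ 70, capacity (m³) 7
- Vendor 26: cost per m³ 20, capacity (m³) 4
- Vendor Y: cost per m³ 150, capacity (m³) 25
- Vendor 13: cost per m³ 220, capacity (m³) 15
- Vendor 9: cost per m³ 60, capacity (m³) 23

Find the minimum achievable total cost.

4950

Use suppliers in increasing cost order.
Take 4 from Vendor 26 at 20 → need 50 more.
Vendor 9 (60): use full 23 → 27 m³ to go.
Vendor H at 70: take all 7 m³ → 20 still needed.
Vendor Y at 150: take 20 of its 25 → requirement met.
Vendor D, Vendor 13: unused.
Cost = 4×20 + 23×60 + 7×70 + 20×150 = 4950.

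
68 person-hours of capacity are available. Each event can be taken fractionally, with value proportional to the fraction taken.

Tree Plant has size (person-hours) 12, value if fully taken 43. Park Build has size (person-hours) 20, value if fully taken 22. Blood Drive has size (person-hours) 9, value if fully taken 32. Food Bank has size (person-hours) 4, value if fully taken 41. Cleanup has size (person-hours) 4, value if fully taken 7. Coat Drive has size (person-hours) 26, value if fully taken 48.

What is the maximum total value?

Sort by value density: Food Bank 41/4≈10.2, Tree Plant 43/12≈3.58, Blood Drive 32/9≈3.56, Coat Drive 48/26≈1.85, Cleanup 7/4≈1.75, Park Build 22/20≈1.1.
Take all of Food Bank (4 person-hours, value 41) → 64 person-hours left.
All 12 person-hours of Tree Plant fit (value 43) → 52 remain.
All 9 person-hours of Blood Drive fit (value 32) → 43 remain.
All 26 person-hours of Coat Drive fit (value 48) → 17 remain.
Take all of Cleanup (4 person-hours, value 7) → 13 person-hours left.
Only 13 person-hours remain; take 13/20 of Park Build for value 22×13/20 = 14.3.
Total value = 185.3.

185.3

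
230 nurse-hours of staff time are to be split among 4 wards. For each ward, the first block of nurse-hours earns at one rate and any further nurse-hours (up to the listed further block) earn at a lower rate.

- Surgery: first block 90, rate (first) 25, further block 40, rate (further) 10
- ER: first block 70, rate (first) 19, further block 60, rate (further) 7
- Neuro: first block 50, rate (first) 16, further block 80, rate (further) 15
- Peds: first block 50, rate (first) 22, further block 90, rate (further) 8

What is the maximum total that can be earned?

5000

Order all 8 blocks by rate: Surgery/T1 25 > Peds/T1 22 > ER/T1 19 > Neuro/T1 16 > Neuro/T2 15 > Surgery/T2 10 > Peds/T2 8 > ER/T2 7.
Fill Surgery T1 block (90 at 25) → 140 left.
Peds T1 at 22: fill all 50 → 90 left.
Fill ER T1 block (70 at 19) → 20 left.
Neuro/T1: +20 of 50 at 16; pool empty.
Total = 25×90 + 22×50 + 19×70 + 16×20 = 5000.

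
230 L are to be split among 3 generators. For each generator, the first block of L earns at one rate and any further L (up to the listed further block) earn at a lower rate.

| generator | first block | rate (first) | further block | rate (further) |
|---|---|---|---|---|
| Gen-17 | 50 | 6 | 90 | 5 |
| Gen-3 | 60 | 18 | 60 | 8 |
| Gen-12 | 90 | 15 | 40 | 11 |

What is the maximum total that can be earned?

3190

Rank every tier by rate: Gen-3/first 18 > Gen-12/first 15 > Gen-12/second 11 > Gen-3/second 8 > Gen-17/first 6 > Gen-17/second 5.
Gen-3/first (18): +60 → 170 left.
Fill Gen-12 first block (90 at 15) → 80 left.
Fill Gen-12 second block (40 at 11) → 40 left.
40 remain; put them into Gen-3 second at 8.
Total = 18×60 + 15×90 + 11×40 + 8×40 = 3190.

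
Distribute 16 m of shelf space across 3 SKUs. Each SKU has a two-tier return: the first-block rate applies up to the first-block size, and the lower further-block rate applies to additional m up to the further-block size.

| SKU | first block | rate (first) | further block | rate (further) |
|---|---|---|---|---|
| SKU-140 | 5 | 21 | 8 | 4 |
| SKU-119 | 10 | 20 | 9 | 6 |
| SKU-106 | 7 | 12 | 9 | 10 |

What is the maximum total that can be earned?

Rank every tier by rate: SKU-140/first 21 > SKU-119/first 20 > SKU-106/first 12 > SKU-106/second 10 > SKU-119/second 6 > SKU-140/second 4.
SKU-140/first (21): +5 — 11 left.
SKU-119/first (20): +10 — 1 left.
SKU-106/first: +1 of 7 at 12; pool empty.
Total = 21×5 + 20×10 + 12×1 = 317.

317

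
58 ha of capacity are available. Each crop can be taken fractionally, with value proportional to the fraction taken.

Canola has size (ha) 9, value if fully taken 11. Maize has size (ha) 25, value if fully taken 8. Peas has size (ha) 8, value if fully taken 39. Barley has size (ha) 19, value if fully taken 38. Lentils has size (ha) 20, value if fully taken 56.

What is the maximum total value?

144.64

Best value per unit of size first: Peas 39/8≈4.88, Lentils 56/20≈2.8, Barley 38/19≈2, Canola 11/9≈1.22, Maize 8/25≈0.32.
Peas: take in full, 8 ha for value 39 → 50 left.
All 20 ha of Lentils fit (value 56) → 30 remain.
All 19 ha of Barley fit (value 38) → 11 remain.
All 9 ha of Canola fit (value 11) → 2 remain.
Fill the last 2 ha with part of Maize: 2/25 of it earns 0.64.
Total value = 144.64.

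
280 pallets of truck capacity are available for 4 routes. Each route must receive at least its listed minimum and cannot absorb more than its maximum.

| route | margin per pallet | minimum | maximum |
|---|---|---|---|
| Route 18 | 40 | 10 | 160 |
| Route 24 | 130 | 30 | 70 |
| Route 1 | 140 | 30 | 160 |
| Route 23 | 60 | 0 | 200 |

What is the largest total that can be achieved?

34300

Meeting every minimum uses 10+30+30+0 = 70 pallets, leaving 210.
Rank by margin per pallet: Route 1 140 > Route 24 130 > Route 23 60 > Route 18 40.
Route 1 takes 130 more to reach its cap of 160 ; 80 left.
Give Route 24 40 more to hit its cap of 70 ; 40 left.
Only 40 left; Route 23 takes them to reach 40.
Total = 40×10 + 130×70 + 140×160 + 60×40 = 34300.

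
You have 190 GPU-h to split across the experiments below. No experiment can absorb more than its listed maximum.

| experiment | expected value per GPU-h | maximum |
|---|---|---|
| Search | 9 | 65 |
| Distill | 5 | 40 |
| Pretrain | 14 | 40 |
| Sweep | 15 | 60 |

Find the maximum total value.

2170

Order the experiments by expected value per GPU-h: Sweep 15 > Pretrain 14 > Search 9 > Distill 5.
Sweep takes 60 to reach its cap of 60 ; 130 left.
Give Pretrain 40 to hit its cap of 40 ; 90 left.
Give Search 65 to hit its cap of 65 ; 25 left.
Only 25 left; Distill takes them to reach 25.
Total = 9×65 + 5×25 + 14×40 + 15×60 = 2170.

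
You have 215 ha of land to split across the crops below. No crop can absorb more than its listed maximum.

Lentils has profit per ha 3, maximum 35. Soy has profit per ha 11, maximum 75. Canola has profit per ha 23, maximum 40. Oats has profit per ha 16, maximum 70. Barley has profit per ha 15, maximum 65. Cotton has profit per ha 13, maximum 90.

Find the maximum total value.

Highest profit per ha first: Canola 23 > Oats 16 > Barley 15 > Cotton 13 > Soy 11 > Lentils 3.
Give Canola 40 to hit its cap of 40 — 175 left.
Oats takes 70 to reach its cap of 70 — 105 left.
Barley takes 65 to reach its cap of 65 — 40 left.
Cotton: +40 (room for 90) → 40. Pool exhausted.
Total = 23×40 + 16×70 + 15×65 + 13×40 = 3535.

3535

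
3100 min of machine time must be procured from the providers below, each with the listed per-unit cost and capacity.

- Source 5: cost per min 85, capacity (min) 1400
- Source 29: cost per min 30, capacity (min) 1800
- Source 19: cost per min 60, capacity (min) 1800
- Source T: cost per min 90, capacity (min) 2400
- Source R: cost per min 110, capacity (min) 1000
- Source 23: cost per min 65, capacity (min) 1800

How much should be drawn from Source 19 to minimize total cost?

Fill from the cheapest provider first.
Source 29 at 30: take all 1800 min — 1300 still needed.
Take 1300 from Source 19 at 60 to finish.
Source 23, Source 5, Source T, Source R: unused.

1300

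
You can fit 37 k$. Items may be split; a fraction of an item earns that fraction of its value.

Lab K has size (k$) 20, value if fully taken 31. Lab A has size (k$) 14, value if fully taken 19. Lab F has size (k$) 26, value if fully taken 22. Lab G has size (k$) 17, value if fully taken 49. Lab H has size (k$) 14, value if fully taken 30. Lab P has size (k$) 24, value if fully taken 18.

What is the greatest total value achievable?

Rank by value-to-size ratio: Lab G 49/17≈2.88, Lab H 30/14≈2.14, Lab K 31/20≈1.55, Lab A 19/14≈1.36, Lab F 22/26≈0.846, Lab P 18/24≈0.75.
Lab G: take in full, 17 k$ for value 49 — 20 left.
All 14 k$ of Lab H fit (value 30) — 6 remain.
Fill the last 6 k$ with part of Lab K: 6/20 of it earns 9.3.
Total value = 88.3.

88.3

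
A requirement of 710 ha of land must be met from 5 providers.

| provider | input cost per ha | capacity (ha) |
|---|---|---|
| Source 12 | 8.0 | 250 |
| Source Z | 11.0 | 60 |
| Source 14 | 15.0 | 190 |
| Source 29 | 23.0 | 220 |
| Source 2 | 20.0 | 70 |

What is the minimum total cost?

10130

Cheapest first:
Source 12 at 8.0: take all 250 ha → 460 still needed.
Source Z at 11.0: take all 60 ha → 400 still needed.
Source 14 at 15.0: take all 190 ha → 210 still needed.
Take 70 from Source 2 at 20.0 → need 140 more.
Source 29 (23.0): take the remaining 140 → done.
Cost = 250×8.0 + 60×11.0 + 190×15.0 + 70×20.0 + 140×23.0 = 10130.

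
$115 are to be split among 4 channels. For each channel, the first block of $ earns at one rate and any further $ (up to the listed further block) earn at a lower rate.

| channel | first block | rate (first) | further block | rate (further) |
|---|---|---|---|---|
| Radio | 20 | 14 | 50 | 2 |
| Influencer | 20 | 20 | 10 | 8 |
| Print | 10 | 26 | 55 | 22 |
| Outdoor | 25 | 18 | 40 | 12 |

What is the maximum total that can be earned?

Treat each block as its own option and order by rate: Print/T1 26 > Print/T2 22 > Influencer/T1 20 > Outdoor/T1 18 > Radio/T1 14 > Outdoor/T2 12 > Influencer/T2 8 > Radio/T2 2.
Print T1 at 26: fill all 10 ; 105 left.
Print/T2 (22): +55 ; 50 left.
Fill Influencer T1 block (20 at 20) ; 30 left.
Outdoor T1 at 18: fill all 25 ; 5 left.
Radio T1 at 14: only 5 left, fill 5.
Total = 26×10 + 22×55 + 20×20 + 18×25 + 14×5 = 2390.

2390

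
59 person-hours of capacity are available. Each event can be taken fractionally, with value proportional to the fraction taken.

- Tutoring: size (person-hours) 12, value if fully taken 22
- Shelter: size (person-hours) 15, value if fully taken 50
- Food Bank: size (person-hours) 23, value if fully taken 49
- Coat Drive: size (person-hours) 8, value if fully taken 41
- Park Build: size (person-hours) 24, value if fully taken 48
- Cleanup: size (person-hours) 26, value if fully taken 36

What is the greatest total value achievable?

166

Rank by value-to-size ratio: Coat Drive 41/8≈5.12, Shelter 50/15≈3.33, Food Bank 49/23≈2.13, Park Build 48/24≈2, Tutoring 22/12≈1.83, Cleanup 36/26≈1.38.
Take all of Coat Drive (8 person-hours, value 41) ; 51 person-hours left.
Shelter: take in full, 15 person-hours for value 50 ; 36 left.
Take all of Food Bank (23 person-hours, value 49) ; 13 person-hours left.
Fill the last 13 person-hours with part of Park Build: 13/24 of it earns 26.
Total value = 166.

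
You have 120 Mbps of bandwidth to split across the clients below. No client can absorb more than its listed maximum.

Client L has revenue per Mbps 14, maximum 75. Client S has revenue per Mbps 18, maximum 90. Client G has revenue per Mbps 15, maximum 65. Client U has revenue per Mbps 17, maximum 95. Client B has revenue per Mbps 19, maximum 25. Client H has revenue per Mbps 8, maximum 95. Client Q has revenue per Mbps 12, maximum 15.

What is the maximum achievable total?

2180

Order the clients by revenue per Mbps: Client B 19 > Client S 18 > Client U 17 > Client G 15 > Client L 14 > Client Q 12 > Client H 8.
Client B takes 25 to reach its cap of 25 → 95 left.
Client S: +90 to 90 (cap) → 5 left.
Only 5 left; Client U takes them to reach 5.
Total = 18×90 + 17×5 + 19×25 = 2180.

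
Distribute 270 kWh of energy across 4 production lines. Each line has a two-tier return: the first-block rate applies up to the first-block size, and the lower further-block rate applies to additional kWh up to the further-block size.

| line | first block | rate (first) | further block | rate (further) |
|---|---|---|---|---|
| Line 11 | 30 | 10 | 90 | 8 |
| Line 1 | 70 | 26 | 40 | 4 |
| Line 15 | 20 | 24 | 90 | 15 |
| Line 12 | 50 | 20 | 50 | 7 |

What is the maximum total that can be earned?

Treat each block as its own option and order by rate: Line 1/first 26 > Line 15/first 24 > Line 12/first 20 > Line 15/second 15 > Line 11/first 10 > Line 11/second 8 > Line 12/second 7 > Line 1/second 4.
Fill Line 1 first block (70 at 26) ; 200 left.
Fill Line 15 first block (20 at 24) ; 180 left.
Line 12 first at 20: fill all 50 ; 130 left.
Line 15 second at 15: fill all 90 ; 40 left.
Fill Line 11 first block (30 at 10) ; 10 left.
Line 11 second at 8: only 10 left, fill 10.
Total = 26×70 + 24×20 + 20×50 + 15×90 + 10×30 + 8×10 = 5030.

5030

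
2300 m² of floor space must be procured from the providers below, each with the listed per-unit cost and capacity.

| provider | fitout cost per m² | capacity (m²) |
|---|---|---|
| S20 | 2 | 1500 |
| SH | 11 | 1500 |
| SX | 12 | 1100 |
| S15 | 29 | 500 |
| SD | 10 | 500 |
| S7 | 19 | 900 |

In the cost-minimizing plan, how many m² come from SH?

Fill from the cheapest provider first.
S20 (2): use full 1500 — 800 m² to go.
Take 500 from SD at 10 — need 300 more.
SH at 11: take 300 of its 1500 — requirement met.
SX, S7, S15: unused.

300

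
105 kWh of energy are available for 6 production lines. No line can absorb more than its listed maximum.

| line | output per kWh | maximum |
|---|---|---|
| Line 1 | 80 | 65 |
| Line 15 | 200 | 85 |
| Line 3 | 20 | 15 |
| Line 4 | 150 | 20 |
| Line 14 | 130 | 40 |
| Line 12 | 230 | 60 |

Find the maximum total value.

Order the production lines by output per kWh: Line 12 230 > Line 15 200 > Line 4 150 > Line 14 130 > Line 1 80 > Line 3 20.
Give Line 12 60 to hit its cap of 60 → 45 left.
Line 15 has room for 85 but only 45 remain, so it gets 45.
Total = 200×45 + 230×60 = 22800.

22800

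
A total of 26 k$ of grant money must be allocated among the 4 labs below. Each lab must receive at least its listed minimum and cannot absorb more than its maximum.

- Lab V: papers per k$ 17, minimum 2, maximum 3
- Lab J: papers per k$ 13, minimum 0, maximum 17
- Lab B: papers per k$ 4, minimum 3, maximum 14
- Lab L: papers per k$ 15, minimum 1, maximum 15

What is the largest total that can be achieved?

Meeting every minimum uses 2+0+3+1 = 6 k$, leaving 20.
Order the labs by papers per k$: Lab V 17 > Lab L 15 > Lab J 13 > Lab B 4.
Lab V takes 1 more to reach its cap of 3 — 19 left.
Lab L takes 14 more to reach its cap of 15 — 5 left.
Only 5 left; Lab J takes them to reach 5.
Total = 17×3 + 13×5 + 4×3 + 15×15 = 353.

353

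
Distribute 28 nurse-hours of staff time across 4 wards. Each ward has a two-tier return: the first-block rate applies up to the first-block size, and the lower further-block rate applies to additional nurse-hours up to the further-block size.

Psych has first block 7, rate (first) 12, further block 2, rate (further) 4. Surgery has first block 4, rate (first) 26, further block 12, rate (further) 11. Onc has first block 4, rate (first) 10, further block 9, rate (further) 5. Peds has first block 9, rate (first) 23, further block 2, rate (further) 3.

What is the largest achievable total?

Order all 8 blocks by rate: Surgery/T1 26 > Peds/T1 23 > Psych/T1 12 > Surgery/T2 11 > Onc/T1 10 > Onc/T2 5 > Psych/T2 4 > Peds/T2 3.
Surgery T1 at 26: fill all 4 → 24 left.
Peds/T1 (23): +9 → 15 left.
Psych T1 at 12: fill all 7 → 8 left.
8 remain; put them into Surgery T2 at 11.
Total = 26×4 + 23×9 + 12×7 + 11×8 = 483.

483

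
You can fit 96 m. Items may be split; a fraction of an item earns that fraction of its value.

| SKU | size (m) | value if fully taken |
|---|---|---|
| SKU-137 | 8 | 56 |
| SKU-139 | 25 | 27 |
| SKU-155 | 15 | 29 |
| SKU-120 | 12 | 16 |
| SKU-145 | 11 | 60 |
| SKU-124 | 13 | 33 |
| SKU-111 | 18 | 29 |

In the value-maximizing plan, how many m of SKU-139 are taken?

Rank by value-to-size ratio: SKU-137 56/8≈7, SKU-145 60/11≈5.45, SKU-124 33/13≈2.54, SKU-155 29/15≈1.93, SKU-111 29/18≈1.61, SKU-120 16/12≈1.33, SKU-139 27/25≈1.08.
Take all of SKU-137 (8 m, value 56) — 88 m left.
SKU-145: take in full, 11 m for value 60 — 77 left.
SKU-124: take in full, 13 m for value 33 — 64 left.
All 15 m of SKU-155 fit (value 29) — 49 remain.
SKU-111: take in full, 18 m for value 29 — 31 left.
SKU-120: take in full, 12 m for value 16 — 19 left.
Only 19 m remain; take 19/25 of SKU-139 for value 27×19/25 = 20.52.

19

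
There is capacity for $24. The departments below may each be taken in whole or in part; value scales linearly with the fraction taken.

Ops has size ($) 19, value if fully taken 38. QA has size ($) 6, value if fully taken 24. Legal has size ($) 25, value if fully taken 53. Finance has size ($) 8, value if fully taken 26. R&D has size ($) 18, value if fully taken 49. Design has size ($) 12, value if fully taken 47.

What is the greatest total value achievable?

Best value per unit of size first: QA 24/6≈4, Design 47/12≈3.92, Finance 26/8≈3.25, R&D 49/18≈2.72, Legal 53/25≈2.12, Ops 38/19≈2.
Take all of QA (6 $, value 24) — 18 $ left.
Take all of Design (12 $, value 47) — 6 $ left.
6 $ left: a 6/8 share of Finance gives 26×6/8 = 19.5.
Total value = 90.5.

90.5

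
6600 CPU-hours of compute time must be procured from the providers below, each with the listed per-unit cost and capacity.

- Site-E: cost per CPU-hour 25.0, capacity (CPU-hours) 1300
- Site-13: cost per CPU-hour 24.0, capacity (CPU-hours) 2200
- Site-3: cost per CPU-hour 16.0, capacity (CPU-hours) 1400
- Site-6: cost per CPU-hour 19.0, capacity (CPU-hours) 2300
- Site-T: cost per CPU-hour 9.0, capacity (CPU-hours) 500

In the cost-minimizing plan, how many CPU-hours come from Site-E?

Use providers in increasing cost order.
Site-T (9.0): use full 500 — 6100 CPU-hours to go.
Take 1400 from Site-3 at 16.0 — need 4700 more.
Site-6 at 19.0: take all 2300 CPU-hours — 2400 still needed.
Take 2200 from Site-13 at 24.0 — need 200 more.
Take 200 from Site-E at 25.0 to finish.

200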